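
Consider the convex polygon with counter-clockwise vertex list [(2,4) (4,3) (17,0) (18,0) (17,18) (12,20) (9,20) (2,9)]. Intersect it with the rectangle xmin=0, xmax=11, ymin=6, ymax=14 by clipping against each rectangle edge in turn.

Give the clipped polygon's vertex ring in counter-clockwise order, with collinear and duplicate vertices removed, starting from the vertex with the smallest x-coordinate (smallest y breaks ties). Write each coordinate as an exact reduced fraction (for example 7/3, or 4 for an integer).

Clipped polygon: [(2,6) (11,6) (11,14) (57/11,14) (2,9)]

1. After x ≥ 0: [(2,4) (4,3) (17,0) (18,0) (17,18) (12,20) (9,20) (2,9)]
2. After x ≤ 11: [(2,4) (4,3) (11,18/13) (11,20) (9,20) (2,9)]
3. After y ≥ 6: [(2,6) (11,6) (11,20) (9,20) (2,9)]
4. After y ≤ 14: [(2,6) (11,6) (11,14) (57/11,14) (2,9)]
5. Canonical ring: [(2,6) (11,6) (11,14) (57/11,14) (2,9)]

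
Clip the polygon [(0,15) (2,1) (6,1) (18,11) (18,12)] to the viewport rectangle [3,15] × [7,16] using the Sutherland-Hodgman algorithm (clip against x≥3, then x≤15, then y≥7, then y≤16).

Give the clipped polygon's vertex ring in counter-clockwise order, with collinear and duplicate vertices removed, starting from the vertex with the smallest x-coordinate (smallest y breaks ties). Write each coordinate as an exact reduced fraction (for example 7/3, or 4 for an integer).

Clipped polygon: [(3,7) (66/5,7) (15,17/2) (15,25/2) (3,29/2)]

1. After x ≥ 3: [(3,29/2) (3,1) (6,1) (18,11) (18,12)]
2. After x ≤ 15: [(15,25/2) (3,29/2) (3,1) (6,1) (15,17/2)]
3. After y ≥ 7: [(15,25/2) (3,29/2) (3,7) (66/5,7) (15,17/2)]
4. After y ≤ 16: [(15,25/2) (3,29/2) (3,7) (66/5,7) (15,17/2)]
5. Canonical ring: [(3,7) (66/5,7) (15,17/2) (15,25/2) (3,29/2)]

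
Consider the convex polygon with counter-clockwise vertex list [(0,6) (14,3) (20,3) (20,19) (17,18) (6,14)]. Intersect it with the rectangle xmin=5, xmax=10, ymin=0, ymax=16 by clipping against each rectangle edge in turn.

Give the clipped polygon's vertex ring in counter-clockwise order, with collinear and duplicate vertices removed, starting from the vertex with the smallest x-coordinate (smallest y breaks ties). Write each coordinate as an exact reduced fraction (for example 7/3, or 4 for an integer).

Clipped polygon: [(5,69/14) (10,27/7) (10,170/11) (6,14) (5,38/3)]

1. After x ≥ 5: [(5,38/3) (5,69/14) (14,3) (20,3) (20,19) (17,18) (6,14)]
2. After x ≤ 10: [(5,38/3) (5,69/14) (10,27/7) (10,170/11) (6,14)]
3. After y ≥ 0: [(5,38/3) (5,69/14) (10,27/7) (10,170/11) (6,14)]
4. After y ≤ 16: [(5,38/3) (5,69/14) (10,27/7) (10,170/11) (6,14)]
5. Canonical ring: [(5,69/14) (10,27/7) (10,170/11) (6,14) (5,38/3)]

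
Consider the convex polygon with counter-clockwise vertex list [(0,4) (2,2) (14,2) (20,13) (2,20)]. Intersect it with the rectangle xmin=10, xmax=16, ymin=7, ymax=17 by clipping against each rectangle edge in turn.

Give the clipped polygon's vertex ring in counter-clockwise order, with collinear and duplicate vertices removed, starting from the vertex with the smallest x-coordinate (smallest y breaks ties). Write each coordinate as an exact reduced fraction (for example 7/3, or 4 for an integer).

Clipped polygon: [(10,7) (16,7) (16,131/9) (10,152/9)]

1. After x ≥ 10: [(10,2) (14,2) (20,13) (10,152/9)]
2. After x ≤ 16: [(10,2) (14,2) (16,17/3) (16,131/9) (10,152/9)]
3. After y ≥ 7: [(10,7) (16,7) (16,131/9) (10,152/9)]
4. After y ≤ 17: [(10,7) (16,7) (16,131/9) (10,152/9)]
5. Canonical ring: [(10,7) (16,7) (16,131/9) (10,152/9)]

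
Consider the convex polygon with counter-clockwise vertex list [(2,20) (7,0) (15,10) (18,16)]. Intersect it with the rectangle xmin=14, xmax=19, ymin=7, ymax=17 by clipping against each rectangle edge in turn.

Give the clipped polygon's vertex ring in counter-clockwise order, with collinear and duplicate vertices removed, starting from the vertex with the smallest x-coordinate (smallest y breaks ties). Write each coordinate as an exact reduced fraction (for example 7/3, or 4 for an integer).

Clipped polygon: [(14,35/4) (15,10) (18,16) (14,17)]

1. After x ≥ 14: [(14,17) (14,35/4) (15,10) (18,16)]
2. After x ≤ 19: [(14,17) (14,35/4) (15,10) (18,16)]
3. After y ≥ 7: [(14,17) (14,35/4) (15,10) (18,16)]
4. After y ≤ 17: [(14,17) (14,35/4) (15,10) (18,16)]
5. Canonical ring: [(14,35/4) (15,10) (18,16) (14,17)]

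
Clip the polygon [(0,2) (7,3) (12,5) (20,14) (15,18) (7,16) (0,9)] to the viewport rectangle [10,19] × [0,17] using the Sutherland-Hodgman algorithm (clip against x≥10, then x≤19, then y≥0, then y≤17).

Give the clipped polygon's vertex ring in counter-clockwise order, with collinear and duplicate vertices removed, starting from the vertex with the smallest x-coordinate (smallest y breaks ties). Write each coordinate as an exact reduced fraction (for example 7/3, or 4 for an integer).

Clipped polygon: [(10,21/5) (12,5) (19,103/8) (19,74/5) (65/4,17) (11,17) (10,67/4)]

1. After x ≥ 10: [(10,21/5) (12,5) (20,14) (15,18) (10,67/4)]
2. After x ≤ 19: [(10,21/5) (12,5) (19,103/8) (19,74/5) (15,18) (10,67/4)]
3. After y ≥ 0: [(10,21/5) (12,5) (19,103/8) (19,74/5) (15,18) (10,67/4)]
4. After y ≤ 17: [(10,21/5) (12,5) (19,103/8) (19,74/5) (65/4,17) (11,17) (10,67/4)]
5. Canonical ring: [(10,21/5) (12,5) (19,103/8) (19,74/5) (65/4,17) (11,17) (10,67/4)]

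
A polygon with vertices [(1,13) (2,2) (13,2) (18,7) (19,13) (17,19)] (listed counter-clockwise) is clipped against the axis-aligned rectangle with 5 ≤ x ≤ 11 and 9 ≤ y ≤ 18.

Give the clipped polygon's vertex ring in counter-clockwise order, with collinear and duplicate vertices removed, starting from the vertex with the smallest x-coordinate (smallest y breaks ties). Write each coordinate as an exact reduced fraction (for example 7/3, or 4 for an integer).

Clipped polygon: [(5,9) (11,9) (11,67/4) (5,29/2)]

1. After x ≥ 5: [(5,29/2) (5,2) (13,2) (18,7) (19,13) (17,19)]
2. After x ≤ 11: [(11,67/4) (5,29/2) (5,2) (11,2)]
3. After y ≥ 9: [(11,9) (11,67/4) (5,29/2) (5,9)]
4. After y ≤ 18: [(11,9) (11,67/4) (5,29/2) (5,9)]
5. Canonical ring: [(5,9) (11,9) (11,67/4) (5,29/2)]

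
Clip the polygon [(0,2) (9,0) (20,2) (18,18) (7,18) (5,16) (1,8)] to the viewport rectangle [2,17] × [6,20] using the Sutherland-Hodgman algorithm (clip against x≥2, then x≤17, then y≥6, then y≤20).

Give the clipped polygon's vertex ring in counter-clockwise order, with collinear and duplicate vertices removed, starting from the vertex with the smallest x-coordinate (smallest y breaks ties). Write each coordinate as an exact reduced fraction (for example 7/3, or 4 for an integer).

Clipped polygon: [(2,6) (17,6) (17,18) (7,18) (5,16) (2,10)]

1. After x ≥ 2: [(2,14/9) (9,0) (20,2) (18,18) (7,18) (5,16) (2,10)]
2. After x ≤ 17: [(2,14/9) (9,0) (17,16/11) (17,18) (7,18) (5,16) (2,10)]
3. After y ≥ 6: [(2,6) (17,6) (17,18) (7,18) (5,16) (2,10)]
4. After y ≤ 20: [(2,6) (17,6) (17,18) (7,18) (5,16) (2,10)]
5. Canonical ring: [(2,6) (17,6) (17,18) (7,18) (5,16) (2,10)]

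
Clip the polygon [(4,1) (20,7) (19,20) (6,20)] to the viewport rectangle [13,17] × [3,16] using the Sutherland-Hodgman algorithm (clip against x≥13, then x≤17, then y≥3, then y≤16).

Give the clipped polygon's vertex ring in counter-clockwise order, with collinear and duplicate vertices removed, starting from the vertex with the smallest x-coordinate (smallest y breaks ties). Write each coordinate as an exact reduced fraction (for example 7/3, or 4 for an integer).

Clipped polygon: [(13,35/8) (17,47/8) (17,16) (13,16)]

1. After x ≥ 13: [(13,35/8) (20,7) (19,20) (13,20)]
2. After x ≤ 17: [(13,35/8) (17,47/8) (17,20) (13,20)]
3. After y ≥ 3: [(13,35/8) (17,47/8) (17,20) (13,20)]
4. After y ≤ 16: [(13,16) (13,35/8) (17,47/8) (17,16)]
5. Canonical ring: [(13,35/8) (17,47/8) (17,16) (13,16)]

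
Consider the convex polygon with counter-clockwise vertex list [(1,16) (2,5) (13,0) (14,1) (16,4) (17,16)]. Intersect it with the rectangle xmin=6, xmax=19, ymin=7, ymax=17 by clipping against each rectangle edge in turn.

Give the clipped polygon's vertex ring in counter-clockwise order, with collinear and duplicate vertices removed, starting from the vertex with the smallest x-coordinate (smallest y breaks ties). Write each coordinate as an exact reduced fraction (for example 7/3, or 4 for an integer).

1. After x ≥ 6: [(6,16) (6,35/11) (13,0) (14,1) (16,4) (17,16)]
2. After x ≤ 19: [(6,16) (6,35/11) (13,0) (14,1) (16,4) (17,16)]
3. After y ≥ 7: [(6,16) (6,7) (65/4,7) (17,16)]
4. After y ≤ 17: [(6,16) (6,7) (65/4,7) (17,16)]
5. Canonical ring: [(6,7) (65/4,7) (17,16) (6,16)]

Clipped polygon: [(6,7) (65/4,7) (17,16) (6,16)]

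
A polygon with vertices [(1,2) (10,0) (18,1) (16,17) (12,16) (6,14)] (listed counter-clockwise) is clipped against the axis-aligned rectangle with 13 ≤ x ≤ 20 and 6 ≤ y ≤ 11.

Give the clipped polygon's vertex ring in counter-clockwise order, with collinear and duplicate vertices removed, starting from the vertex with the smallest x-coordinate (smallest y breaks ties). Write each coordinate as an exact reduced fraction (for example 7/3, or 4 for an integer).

Clipped polygon: [(13,6) (139/8,6) (67/4,11) (13,11)]

1. After x ≥ 13: [(13,3/8) (18,1) (16,17) (13,65/4)]
2. After x ≤ 20: [(13,3/8) (18,1) (16,17) (13,65/4)]
3. After y ≥ 6: [(13,6) (139/8,6) (16,17) (13,65/4)]
4. After y ≤ 11: [(13,11) (13,6) (139/8,6) (67/4,11)]
5. Canonical ring: [(13,6) (139/8,6) (67/4,11) (13,11)]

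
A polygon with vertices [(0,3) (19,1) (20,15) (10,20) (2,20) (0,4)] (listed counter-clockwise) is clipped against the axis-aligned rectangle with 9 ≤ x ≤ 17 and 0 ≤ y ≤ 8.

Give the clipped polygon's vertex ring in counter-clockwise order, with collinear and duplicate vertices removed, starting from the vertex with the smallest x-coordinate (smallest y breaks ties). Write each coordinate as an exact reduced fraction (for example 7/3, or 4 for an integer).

Clipped polygon: [(9,39/19) (17,23/19) (17,8) (9,8)]

1. After x ≥ 9: [(9,39/19) (19,1) (20,15) (10,20) (9,20)]
2. After x ≤ 17: [(9,39/19) (17,23/19) (17,33/2) (10,20) (9,20)]
3. After y ≥ 0: [(9,39/19) (17,23/19) (17,33/2) (10,20) (9,20)]
4. After y ≤ 8: [(9,8) (9,39/19) (17,23/19) (17,8)]
5. Canonical ring: [(9,39/19) (17,23/19) (17,8) (9,8)]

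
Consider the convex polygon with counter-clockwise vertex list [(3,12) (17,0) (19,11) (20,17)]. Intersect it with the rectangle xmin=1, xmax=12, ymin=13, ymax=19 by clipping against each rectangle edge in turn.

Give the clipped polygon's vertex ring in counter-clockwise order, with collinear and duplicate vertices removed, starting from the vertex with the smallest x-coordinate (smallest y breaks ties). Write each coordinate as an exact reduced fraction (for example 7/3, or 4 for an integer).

1. After x ≥ 1: [(3,12) (17,0) (19,11) (20,17)]
2. After x ≤ 12: [(12,249/17) (3,12) (12,30/7)]
3. After y ≥ 13: [(12,13) (12,249/17) (32/5,13)]
4. After y ≤ 19: [(12,13) (12,249/17) (32/5,13)]
5. Canonical ring: [(32/5,13) (12,13) (12,249/17)]

Clipped polygon: [(32/5,13) (12,13) (12,249/17)]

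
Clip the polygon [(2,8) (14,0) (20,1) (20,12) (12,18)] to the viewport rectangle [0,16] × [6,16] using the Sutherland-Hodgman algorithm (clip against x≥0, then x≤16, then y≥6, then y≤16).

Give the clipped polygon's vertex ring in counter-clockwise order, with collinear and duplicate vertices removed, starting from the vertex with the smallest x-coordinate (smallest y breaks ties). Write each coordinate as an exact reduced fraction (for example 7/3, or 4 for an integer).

1. After x ≥ 0: [(2,8) (14,0) (20,1) (20,12) (12,18)]
2. After x ≤ 16: [(2,8) (14,0) (16,1/3) (16,15) (12,18)]
3. After y ≥ 6: [(2,8) (5,6) (16,6) (16,15) (12,18)]
4. After y ≤ 16: [(10,16) (2,8) (5,6) (16,6) (16,15) (44/3,16)]
5. Canonical ring: [(2,8) (5,6) (16,6) (16,15) (44/3,16) (10,16)]

Clipped polygon: [(2,8) (5,6) (16,6) (16,15) (44/3,16) (10,16)]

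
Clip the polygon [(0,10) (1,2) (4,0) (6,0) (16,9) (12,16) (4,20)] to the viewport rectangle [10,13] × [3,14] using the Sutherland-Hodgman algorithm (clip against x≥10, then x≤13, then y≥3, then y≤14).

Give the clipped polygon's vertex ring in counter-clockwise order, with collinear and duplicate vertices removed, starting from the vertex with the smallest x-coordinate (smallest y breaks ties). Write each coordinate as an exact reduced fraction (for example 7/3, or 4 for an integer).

Clipped polygon: [(10,18/5) (13,63/10) (13,14) (10,14)]

1. After x ≥ 10: [(10,18/5) (16,9) (12,16) (10,17)]
2. After x ≤ 13: [(10,18/5) (13,63/10) (13,57/4) (12,16) (10,17)]
3. After y ≥ 3: [(10,18/5) (13,63/10) (13,57/4) (12,16) (10,17)]
4. After y ≤ 14: [(10,14) (10,18/5) (13,63/10) (13,14)]
5. Canonical ring: [(10,18/5) (13,63/10) (13,14) (10,14)]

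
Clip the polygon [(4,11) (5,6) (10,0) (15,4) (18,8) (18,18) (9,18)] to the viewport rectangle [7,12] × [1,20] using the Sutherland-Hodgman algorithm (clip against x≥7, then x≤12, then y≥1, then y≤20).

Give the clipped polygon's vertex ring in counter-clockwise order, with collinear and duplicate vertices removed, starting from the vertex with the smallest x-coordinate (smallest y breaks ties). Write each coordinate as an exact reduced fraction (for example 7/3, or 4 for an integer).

Clipped polygon: [(7,18/5) (55/6,1) (45/4,1) (12,8/5) (12,18) (9,18) (7,76/5)]

1. After x ≥ 7: [(7,76/5) (7,18/5) (10,0) (15,4) (18,8) (18,18) (9,18)]
2. After x ≤ 12: [(7,76/5) (7,18/5) (10,0) (12,8/5) (12,18) (9,18)]
3. After y ≥ 1: [(7,76/5) (7,18/5) (55/6,1) (45/4,1) (12,8/5) (12,18) (9,18)]
4. After y ≤ 20: [(7,76/5) (7,18/5) (55/6,1) (45/4,1) (12,8/5) (12,18) (9,18)]
5. Canonical ring: [(7,18/5) (55/6,1) (45/4,1) (12,8/5) (12,18) (9,18) (7,76/5)]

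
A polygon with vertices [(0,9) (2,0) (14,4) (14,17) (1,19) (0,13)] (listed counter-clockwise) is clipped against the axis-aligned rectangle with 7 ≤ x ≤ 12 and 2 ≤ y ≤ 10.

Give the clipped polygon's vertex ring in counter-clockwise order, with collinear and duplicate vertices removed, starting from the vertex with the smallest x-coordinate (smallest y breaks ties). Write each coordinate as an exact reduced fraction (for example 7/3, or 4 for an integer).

Clipped polygon: [(7,2) (8,2) (12,10/3) (12,10) (7,10)]

1. After x ≥ 7: [(7,5/3) (14,4) (14,17) (7,235/13)]
2. After x ≤ 12: [(7,5/3) (12,10/3) (12,225/13) (7,235/13)]
3. After y ≥ 2: [(7,2) (8,2) (12,10/3) (12,225/13) (7,235/13)]
4. After y ≤ 10: [(7,10) (7,2) (8,2) (12,10/3) (12,10)]
5. Canonical ring: [(7,2) (8,2) (12,10/3) (12,10) (7,10)]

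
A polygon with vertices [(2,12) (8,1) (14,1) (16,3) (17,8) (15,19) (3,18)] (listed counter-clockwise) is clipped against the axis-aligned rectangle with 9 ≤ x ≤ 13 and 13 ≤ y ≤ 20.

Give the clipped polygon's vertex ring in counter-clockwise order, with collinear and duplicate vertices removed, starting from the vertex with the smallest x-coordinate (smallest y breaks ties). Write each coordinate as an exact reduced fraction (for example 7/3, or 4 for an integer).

1. After x ≥ 9: [(9,1) (14,1) (16,3) (17,8) (15,19) (9,37/2)]
2. After x ≤ 13: [(9,1) (13,1) (13,113/6) (9,37/2)]
3. After y ≥ 13: [(9,13) (13,13) (13,113/6) (9,37/2)]
4. After y ≤ 20: [(9,13) (13,13) (13,113/6) (9,37/2)]
5. Canonical ring: [(9,13) (13,13) (13,113/6) (9,37/2)]

Clipped polygon: [(9,13) (13,13) (13,113/6) (9,37/2)]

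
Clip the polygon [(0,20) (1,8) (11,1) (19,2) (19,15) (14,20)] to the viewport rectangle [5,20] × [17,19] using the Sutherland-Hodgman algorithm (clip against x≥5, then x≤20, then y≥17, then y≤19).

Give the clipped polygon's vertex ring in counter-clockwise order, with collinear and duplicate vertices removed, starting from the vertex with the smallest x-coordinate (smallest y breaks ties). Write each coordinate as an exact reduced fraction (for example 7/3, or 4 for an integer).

1. After x ≥ 5: [(5,20) (5,26/5) (11,1) (19,2) (19,15) (14,20)]
2. After x ≤ 20: [(5,20) (5,26/5) (11,1) (19,2) (19,15) (14,20)]
3. After y ≥ 17: [(5,20) (5,17) (17,17) (14,20)]
4. After y ≤ 19: [(5,19) (5,17) (17,17) (15,19)]
5. Canonical ring: [(5,17) (17,17) (15,19) (5,19)]

Clipped polygon: [(5,17) (17,17) (15,19) (5,19)]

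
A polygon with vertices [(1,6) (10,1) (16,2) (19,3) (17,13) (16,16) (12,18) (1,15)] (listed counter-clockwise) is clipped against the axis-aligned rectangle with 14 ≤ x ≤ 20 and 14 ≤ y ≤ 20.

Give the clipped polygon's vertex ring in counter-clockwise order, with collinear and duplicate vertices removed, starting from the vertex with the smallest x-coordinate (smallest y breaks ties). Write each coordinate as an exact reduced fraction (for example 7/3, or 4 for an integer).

1. After x ≥ 14: [(14,5/3) (16,2) (19,3) (17,13) (16,16) (14,17)]
2. After x ≤ 20: [(14,5/3) (16,2) (19,3) (17,13) (16,16) (14,17)]
3. After y ≥ 14: [(14,14) (50/3,14) (16,16) (14,17)]
4. After y ≤ 20: [(14,14) (50/3,14) (16,16) (14,17)]
5. Canonical ring: [(14,14) (50/3,14) (16,16) (14,17)]

Clipped polygon: [(14,14) (50/3,14) (16,16) (14,17)]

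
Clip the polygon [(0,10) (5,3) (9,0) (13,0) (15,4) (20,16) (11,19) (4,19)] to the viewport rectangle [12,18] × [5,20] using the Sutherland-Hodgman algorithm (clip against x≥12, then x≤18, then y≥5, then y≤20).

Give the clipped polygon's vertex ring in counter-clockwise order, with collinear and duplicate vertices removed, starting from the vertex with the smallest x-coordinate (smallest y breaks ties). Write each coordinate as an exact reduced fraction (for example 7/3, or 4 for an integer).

1. After x ≥ 12: [(12,0) (13,0) (15,4) (20,16) (12,56/3)]
2. After x ≤ 18: [(12,0) (13,0) (15,4) (18,56/5) (18,50/3) (12,56/3)]
3. After y ≥ 5: [(12,5) (185/12,5) (18,56/5) (18,50/3) (12,56/3)]
4. After y ≤ 20: [(12,5) (185/12,5) (18,56/5) (18,50/3) (12,56/3)]
5. Canonical ring: [(12,5) (185/12,5) (18,56/5) (18,50/3) (12,56/3)]

Clipped polygon: [(12,5) (185/12,5) (18,56/5) (18,50/3) (12,56/3)]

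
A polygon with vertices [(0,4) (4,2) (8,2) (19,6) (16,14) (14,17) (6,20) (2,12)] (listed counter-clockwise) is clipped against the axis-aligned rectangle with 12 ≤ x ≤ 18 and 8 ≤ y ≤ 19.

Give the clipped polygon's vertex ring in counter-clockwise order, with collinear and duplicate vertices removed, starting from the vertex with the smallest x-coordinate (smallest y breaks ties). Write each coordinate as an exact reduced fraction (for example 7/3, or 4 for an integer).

Clipped polygon: [(12,8) (18,8) (18,26/3) (16,14) (14,17) (12,71/4)]

1. After x ≥ 12: [(12,38/11) (19,6) (16,14) (14,17) (12,71/4)]
2. After x ≤ 18: [(12,38/11) (18,62/11) (18,26/3) (16,14) (14,17) (12,71/4)]
3. After y ≥ 8: [(12,8) (18,8) (18,26/3) (16,14) (14,17) (12,71/4)]
4. After y ≤ 19: [(12,8) (18,8) (18,26/3) (16,14) (14,17) (12,71/4)]
5. Canonical ring: [(12,8) (18,8) (18,26/3) (16,14) (14,17) (12,71/4)]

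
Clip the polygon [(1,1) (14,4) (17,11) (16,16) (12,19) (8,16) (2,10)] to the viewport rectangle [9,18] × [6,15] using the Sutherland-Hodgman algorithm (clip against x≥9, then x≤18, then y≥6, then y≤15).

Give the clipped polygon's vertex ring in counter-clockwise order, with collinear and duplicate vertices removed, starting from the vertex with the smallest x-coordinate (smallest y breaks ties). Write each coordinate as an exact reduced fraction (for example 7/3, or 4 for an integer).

Clipped polygon: [(9,6) (104/7,6) (17,11) (81/5,15) (9,15)]

1. After x ≥ 9: [(9,37/13) (14,4) (17,11) (16,16) (12,19) (9,67/4)]
2. After x ≤ 18: [(9,37/13) (14,4) (17,11) (16,16) (12,19) (9,67/4)]
3. After y ≥ 6: [(9,6) (104/7,6) (17,11) (16,16) (12,19) (9,67/4)]
4. After y ≤ 15: [(9,15) (9,6) (104/7,6) (17,11) (81/5,15)]
5. Canonical ring: [(9,6) (104/7,6) (17,11) (81/5,15) (9,15)]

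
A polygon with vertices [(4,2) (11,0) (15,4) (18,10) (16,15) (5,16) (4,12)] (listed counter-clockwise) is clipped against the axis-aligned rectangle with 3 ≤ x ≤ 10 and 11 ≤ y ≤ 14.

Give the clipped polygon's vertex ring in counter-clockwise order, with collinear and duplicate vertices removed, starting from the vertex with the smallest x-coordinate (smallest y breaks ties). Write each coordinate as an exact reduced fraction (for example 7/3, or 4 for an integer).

Clipped polygon: [(4,11) (10,11) (10,14) (9/2,14) (4,12)]

1. After x ≥ 3: [(4,2) (11,0) (15,4) (18,10) (16,15) (5,16) (4,12)]
2. After x ≤ 10: [(4,2) (10,2/7) (10,171/11) (5,16) (4,12)]
3. After y ≥ 11: [(4,11) (10,11) (10,171/11) (5,16) (4,12)]
4. After y ≤ 14: [(4,11) (10,11) (10,14) (9/2,14) (4,12)]
5. Canonical ring: [(4,11) (10,11) (10,14) (9/2,14) (4,12)]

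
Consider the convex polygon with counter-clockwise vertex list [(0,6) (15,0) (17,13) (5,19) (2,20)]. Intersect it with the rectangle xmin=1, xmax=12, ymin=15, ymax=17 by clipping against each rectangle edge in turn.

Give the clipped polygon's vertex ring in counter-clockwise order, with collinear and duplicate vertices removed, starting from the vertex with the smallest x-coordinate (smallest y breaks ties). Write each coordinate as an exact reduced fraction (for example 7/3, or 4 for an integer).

1. After x ≥ 1: [(1,13) (1,28/5) (15,0) (17,13) (5,19) (2,20)]
2. After x ≤ 12: [(1,13) (1,28/5) (12,6/5) (12,31/2) (5,19) (2,20)]
3. After y ≥ 15: [(9/7,15) (12,15) (12,31/2) (5,19) (2,20)]
4. After y ≤ 17: [(11/7,17) (9/7,15) (12,15) (12,31/2) (9,17)]
5. Canonical ring: [(9/7,15) (12,15) (12,31/2) (9,17) (11/7,17)]

Clipped polygon: [(9/7,15) (12,15) (12,31/2) (9,17) (11/7,17)]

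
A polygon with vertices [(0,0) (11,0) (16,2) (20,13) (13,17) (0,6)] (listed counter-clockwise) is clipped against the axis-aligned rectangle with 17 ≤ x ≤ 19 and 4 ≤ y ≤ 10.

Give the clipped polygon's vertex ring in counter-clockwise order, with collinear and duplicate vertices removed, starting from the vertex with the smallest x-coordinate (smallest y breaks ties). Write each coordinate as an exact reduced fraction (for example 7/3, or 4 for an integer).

Clipped polygon: [(17,19/4) (208/11,10) (17,10)]

1. After x ≥ 17: [(17,19/4) (20,13) (17,103/7)]
2. After x ≤ 19: [(17,19/4) (19,41/4) (19,95/7) (17,103/7)]
3. After y ≥ 4: [(17,19/4) (19,41/4) (19,95/7) (17,103/7)]
4. After y ≤ 10: [(17,10) (17,19/4) (208/11,10)]
5. Canonical ring: [(17,19/4) (208/11,10) (17,10)]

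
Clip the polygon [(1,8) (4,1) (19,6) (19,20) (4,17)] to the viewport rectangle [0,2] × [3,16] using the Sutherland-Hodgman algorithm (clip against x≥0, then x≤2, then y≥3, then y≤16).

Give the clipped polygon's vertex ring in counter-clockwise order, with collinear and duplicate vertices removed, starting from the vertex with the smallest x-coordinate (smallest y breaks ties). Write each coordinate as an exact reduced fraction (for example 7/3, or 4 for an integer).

Clipped polygon: [(1,8) (2,17/3) (2,11)]

1. After x ≥ 0: [(1,8) (4,1) (19,6) (19,20) (4,17)]
2. After x ≤ 2: [(2,11) (1,8) (2,17/3)]
3. After y ≥ 3: [(2,11) (1,8) (2,17/3)]
4. After y ≤ 16: [(2,11) (1,8) (2,17/3)]
5. Canonical ring: [(1,8) (2,17/3) (2,11)]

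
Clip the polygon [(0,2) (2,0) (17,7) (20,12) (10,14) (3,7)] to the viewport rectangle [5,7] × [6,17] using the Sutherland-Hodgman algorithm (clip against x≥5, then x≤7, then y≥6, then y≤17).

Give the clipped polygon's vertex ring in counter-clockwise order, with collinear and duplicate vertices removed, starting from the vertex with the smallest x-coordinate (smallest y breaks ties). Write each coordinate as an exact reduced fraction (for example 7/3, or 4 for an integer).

1. After x ≥ 5: [(5,7/5) (17,7) (20,12) (10,14) (5,9)]
2. After x ≤ 7: [(5,7/5) (7,7/3) (7,11) (5,9)]
3. After y ≥ 6: [(5,6) (7,6) (7,11) (5,9)]
4. After y ≤ 17: [(5,6) (7,6) (7,11) (5,9)]
5. Canonical ring: [(5,6) (7,6) (7,11) (5,9)]

Clipped polygon: [(5,6) (7,6) (7,11) (5,9)]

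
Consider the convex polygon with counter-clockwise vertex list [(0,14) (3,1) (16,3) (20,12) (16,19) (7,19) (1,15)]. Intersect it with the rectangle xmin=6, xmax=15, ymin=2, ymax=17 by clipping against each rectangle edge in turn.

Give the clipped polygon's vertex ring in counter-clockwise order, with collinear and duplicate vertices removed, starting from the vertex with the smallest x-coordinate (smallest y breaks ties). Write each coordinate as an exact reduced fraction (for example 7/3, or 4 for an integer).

Clipped polygon: [(6,2) (19/2,2) (15,37/13) (15,17) (6,17)]

1. After x ≥ 6: [(6,19/13) (16,3) (20,12) (16,19) (7,19) (6,55/3)]
2. After x ≤ 15: [(6,19/13) (15,37/13) (15,19) (7,19) (6,55/3)]
3. After y ≥ 2: [(6,2) (19/2,2) (15,37/13) (15,19) (7,19) (6,55/3)]
4. After y ≤ 17: [(6,17) (6,2) (19/2,2) (15,37/13) (15,17)]
5. Canonical ring: [(6,2) (19/2,2) (15,37/13) (15,17) (6,17)]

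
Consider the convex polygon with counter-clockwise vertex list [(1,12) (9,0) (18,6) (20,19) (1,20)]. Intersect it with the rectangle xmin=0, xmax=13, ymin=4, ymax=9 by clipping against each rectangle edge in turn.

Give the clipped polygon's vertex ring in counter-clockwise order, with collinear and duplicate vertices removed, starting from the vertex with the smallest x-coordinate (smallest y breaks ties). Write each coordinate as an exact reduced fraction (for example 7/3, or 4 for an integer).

1. After x ≥ 0: [(1,12) (9,0) (18,6) (20,19) (1,20)]
2. After x ≤ 13: [(1,12) (9,0) (13,8/3) (13,368/19) (1,20)]
3. After y ≥ 4: [(1,12) (19/3,4) (13,4) (13,368/19) (1,20)]
4. After y ≤ 9: [(3,9) (19/3,4) (13,4) (13,9)]
5. Canonical ring: [(3,9) (19/3,4) (13,4) (13,9)]

Clipped polygon: [(3,9) (19/3,4) (13,4) (13,9)]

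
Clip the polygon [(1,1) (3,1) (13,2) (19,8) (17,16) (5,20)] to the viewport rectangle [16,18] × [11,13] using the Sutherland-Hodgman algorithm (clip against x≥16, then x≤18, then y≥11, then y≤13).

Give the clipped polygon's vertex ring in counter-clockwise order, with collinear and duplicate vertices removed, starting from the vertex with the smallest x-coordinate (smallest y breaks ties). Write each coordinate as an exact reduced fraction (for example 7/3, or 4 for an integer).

Clipped polygon: [(16,11) (18,11) (18,12) (71/4,13) (16,13)]

1. After x ≥ 16: [(16,5) (19,8) (17,16) (16,49/3)]
2. After x ≤ 18: [(16,5) (18,7) (18,12) (17,16) (16,49/3)]
3. After y ≥ 11: [(16,11) (18,11) (18,12) (17,16) (16,49/3)]
4. After y ≤ 13: [(16,13) (16,11) (18,11) (18,12) (71/4,13)]
5. Canonical ring: [(16,11) (18,11) (18,12) (71/4,13) (16,13)]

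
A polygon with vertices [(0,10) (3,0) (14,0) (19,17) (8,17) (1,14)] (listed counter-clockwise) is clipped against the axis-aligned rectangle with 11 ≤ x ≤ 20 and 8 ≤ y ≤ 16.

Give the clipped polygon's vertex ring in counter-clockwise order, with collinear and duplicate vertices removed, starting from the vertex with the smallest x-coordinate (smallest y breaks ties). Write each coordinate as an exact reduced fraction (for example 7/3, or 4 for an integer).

Clipped polygon: [(11,8) (278/17,8) (318/17,16) (11,16)]

1. After x ≥ 11: [(11,0) (14,0) (19,17) (11,17)]
2. After x ≤ 20: [(11,0) (14,0) (19,17) (11,17)]
3. After y ≥ 8: [(11,8) (278/17,8) (19,17) (11,17)]
4. After y ≤ 16: [(11,16) (11,8) (278/17,8) (318/17,16)]
5. Canonical ring: [(11,8) (278/17,8) (318/17,16) (11,16)]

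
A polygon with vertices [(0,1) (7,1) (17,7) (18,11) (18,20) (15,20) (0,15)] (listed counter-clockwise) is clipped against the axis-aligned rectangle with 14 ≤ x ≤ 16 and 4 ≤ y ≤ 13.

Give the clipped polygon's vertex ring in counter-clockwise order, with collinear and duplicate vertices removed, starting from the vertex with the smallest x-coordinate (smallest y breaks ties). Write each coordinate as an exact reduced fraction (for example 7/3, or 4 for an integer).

Clipped polygon: [(14,26/5) (16,32/5) (16,13) (14,13)]

1. After x ≥ 14: [(14,26/5) (17,7) (18,11) (18,20) (15,20) (14,59/3)]
2. After x ≤ 16: [(14,26/5) (16,32/5) (16,20) (15,20) (14,59/3)]
3. After y ≥ 4: [(14,26/5) (16,32/5) (16,20) (15,20) (14,59/3)]
4. After y ≤ 13: [(14,13) (14,26/5) (16,32/5) (16,13)]
5. Canonical ring: [(14,26/5) (16,32/5) (16,13) (14,13)]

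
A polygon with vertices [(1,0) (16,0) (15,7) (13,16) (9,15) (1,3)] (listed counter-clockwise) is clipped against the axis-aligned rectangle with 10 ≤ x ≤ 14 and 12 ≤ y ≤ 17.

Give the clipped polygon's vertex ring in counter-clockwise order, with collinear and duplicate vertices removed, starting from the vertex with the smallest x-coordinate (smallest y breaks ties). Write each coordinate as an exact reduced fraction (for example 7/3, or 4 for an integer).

1. After x ≥ 10: [(10,0) (16,0) (15,7) (13,16) (10,61/4)]
2. After x ≤ 14: [(10,0) (14,0) (14,23/2) (13,16) (10,61/4)]
3. After y ≥ 12: [(10,12) (125/9,12) (13,16) (10,61/4)]
4. After y ≤ 17: [(10,12) (125/9,12) (13,16) (10,61/4)]
5. Canonical ring: [(10,12) (125/9,12) (13,16) (10,61/4)]

Clipped polygon: [(10,12) (125/9,12) (13,16) (10,61/4)]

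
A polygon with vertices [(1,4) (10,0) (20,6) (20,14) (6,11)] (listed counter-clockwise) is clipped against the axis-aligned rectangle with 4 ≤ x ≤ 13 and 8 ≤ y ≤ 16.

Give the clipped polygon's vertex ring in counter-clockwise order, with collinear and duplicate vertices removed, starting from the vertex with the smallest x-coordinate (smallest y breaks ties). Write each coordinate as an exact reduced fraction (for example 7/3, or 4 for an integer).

1. After x ≥ 4: [(4,41/5) (4,8/3) (10,0) (20,6) (20,14) (6,11)]
2. After x ≤ 13: [(4,41/5) (4,8/3) (10,0) (13,9/5) (13,25/2) (6,11)]
3. After y ≥ 8: [(4,41/5) (4,8) (13,8) (13,25/2) (6,11)]
4. After y ≤ 16: [(4,41/5) (4,8) (13,8) (13,25/2) (6,11)]
5. Canonical ring: [(4,8) (13,8) (13,25/2) (6,11) (4,41/5)]

Clipped polygon: [(4,8) (13,8) (13,25/2) (6,11) (4,41/5)]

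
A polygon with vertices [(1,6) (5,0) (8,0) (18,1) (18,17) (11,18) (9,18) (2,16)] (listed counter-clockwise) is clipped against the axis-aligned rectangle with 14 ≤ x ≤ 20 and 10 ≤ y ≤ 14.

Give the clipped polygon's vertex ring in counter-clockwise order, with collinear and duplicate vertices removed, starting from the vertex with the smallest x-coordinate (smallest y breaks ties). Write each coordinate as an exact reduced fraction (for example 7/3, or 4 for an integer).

Clipped polygon: [(14,10) (18,10) (18,14) (14,14)]

1. After x ≥ 14: [(14,3/5) (18,1) (18,17) (14,123/7)]
2. After x ≤ 20: [(14,3/5) (18,1) (18,17) (14,123/7)]
3. After y ≥ 10: [(14,10) (18,10) (18,17) (14,123/7)]
4. After y ≤ 14: [(14,14) (14,10) (18,10) (18,14)]
5. Canonical ring: [(14,10) (18,10) (18,14) (14,14)]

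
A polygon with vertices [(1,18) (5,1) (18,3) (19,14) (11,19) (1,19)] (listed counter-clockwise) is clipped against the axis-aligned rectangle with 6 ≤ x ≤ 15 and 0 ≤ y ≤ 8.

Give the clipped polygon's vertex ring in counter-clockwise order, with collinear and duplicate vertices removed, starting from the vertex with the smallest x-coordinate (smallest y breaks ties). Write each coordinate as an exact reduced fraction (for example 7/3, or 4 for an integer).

1. After x ≥ 6: [(6,15/13) (18,3) (19,14) (11,19) (6,19)]
2. After x ≤ 15: [(6,15/13) (15,33/13) (15,33/2) (11,19) (6,19)]
3. After y ≥ 0: [(6,15/13) (15,33/13) (15,33/2) (11,19) (6,19)]
4. After y ≤ 8: [(6,8) (6,15/13) (15,33/13) (15,8)]
5. Canonical ring: [(6,15/13) (15,33/13) (15,8) (6,8)]

Clipped polygon: [(6,15/13) (15,33/13) (15,8) (6,8)]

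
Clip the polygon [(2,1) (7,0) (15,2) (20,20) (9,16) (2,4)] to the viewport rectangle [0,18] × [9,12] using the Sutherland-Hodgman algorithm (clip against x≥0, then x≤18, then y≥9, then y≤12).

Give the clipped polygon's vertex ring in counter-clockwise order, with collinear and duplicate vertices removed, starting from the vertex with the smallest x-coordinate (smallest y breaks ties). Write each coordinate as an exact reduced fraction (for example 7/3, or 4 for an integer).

1. After x ≥ 0: [(2,1) (7,0) (15,2) (20,20) (9,16) (2,4)]
2. After x ≤ 18: [(2,1) (7,0) (15,2) (18,64/5) (18,212/11) (9,16) (2,4)]
3. After y ≥ 9: [(305/18,9) (18,64/5) (18,212/11) (9,16) (59/12,9)]
4. After y ≤ 12: [(305/18,9) (160/9,12) (20/3,12) (59/12,9)]
5. Canonical ring: [(59/12,9) (305/18,9) (160/9,12) (20/3,12)]

Clipped polygon: [(59/12,9) (305/18,9) (160/9,12) (20/3,12)]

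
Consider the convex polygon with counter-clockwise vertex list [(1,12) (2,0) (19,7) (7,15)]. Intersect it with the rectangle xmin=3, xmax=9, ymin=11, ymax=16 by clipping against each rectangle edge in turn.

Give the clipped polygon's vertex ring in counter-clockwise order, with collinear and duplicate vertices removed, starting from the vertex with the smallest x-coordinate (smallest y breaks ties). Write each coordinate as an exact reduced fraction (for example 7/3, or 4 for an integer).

1. After x ≥ 3: [(3,13) (3,7/17) (19,7) (7,15)]
2. After x ≤ 9: [(3,13) (3,7/17) (9,49/17) (9,41/3) (7,15)]
3. After y ≥ 11: [(3,13) (3,11) (9,11) (9,41/3) (7,15)]
4. After y ≤ 16: [(3,13) (3,11) (9,11) (9,41/3) (7,15)]
5. Canonical ring: [(3,11) (9,11) (9,41/3) (7,15) (3,13)]

Clipped polygon: [(3,11) (9,11) (9,41/3) (7,15) (3,13)]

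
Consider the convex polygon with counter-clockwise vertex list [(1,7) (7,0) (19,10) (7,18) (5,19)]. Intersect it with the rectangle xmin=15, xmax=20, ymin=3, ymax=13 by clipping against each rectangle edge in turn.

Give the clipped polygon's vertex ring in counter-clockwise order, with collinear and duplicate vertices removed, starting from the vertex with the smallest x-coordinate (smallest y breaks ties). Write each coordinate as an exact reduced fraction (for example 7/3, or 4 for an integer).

1. After x ≥ 15: [(15,20/3) (19,10) (15,38/3)]
2. After x ≤ 20: [(15,20/3) (19,10) (15,38/3)]
3. After y ≥ 3: [(15,20/3) (19,10) (15,38/3)]
4. After y ≤ 13: [(15,20/3) (19,10) (15,38/3)]
5. Canonical ring: [(15,20/3) (19,10) (15,38/3)]

Clipped polygon: [(15,20/3) (19,10) (15,38/3)]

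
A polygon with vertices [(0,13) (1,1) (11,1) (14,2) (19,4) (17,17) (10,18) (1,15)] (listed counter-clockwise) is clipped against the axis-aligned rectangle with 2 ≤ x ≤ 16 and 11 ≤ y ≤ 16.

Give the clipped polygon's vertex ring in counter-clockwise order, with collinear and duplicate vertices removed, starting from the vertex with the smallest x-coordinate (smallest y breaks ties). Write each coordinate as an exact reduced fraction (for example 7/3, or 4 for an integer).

1. After x ≥ 2: [(2,1) (11,1) (14,2) (19,4) (17,17) (10,18) (2,46/3)]
2. After x ≤ 16: [(2,1) (11,1) (14,2) (16,14/5) (16,120/7) (10,18) (2,46/3)]
3. After y ≥ 11: [(2,11) (16,11) (16,120/7) (10,18) (2,46/3)]
4. After y ≤ 16: [(2,11) (16,11) (16,16) (4,16) (2,46/3)]
5. Canonical ring: [(2,11) (16,11) (16,16) (4,16) (2,46/3)]

Clipped polygon: [(2,11) (16,11) (16,16) (4,16) (2,46/3)]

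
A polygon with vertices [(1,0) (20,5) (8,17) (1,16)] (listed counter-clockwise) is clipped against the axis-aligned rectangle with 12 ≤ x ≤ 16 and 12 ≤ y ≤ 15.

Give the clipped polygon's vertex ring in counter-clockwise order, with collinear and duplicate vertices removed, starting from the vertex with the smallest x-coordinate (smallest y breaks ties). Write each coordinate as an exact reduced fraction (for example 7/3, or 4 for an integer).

Clipped polygon: [(12,12) (13,12) (12,13)]

1. After x ≥ 12: [(12,55/19) (20,5) (12,13)]
2. After x ≤ 16: [(12,55/19) (16,75/19) (16,9) (12,13)]
3. After y ≥ 12: [(12,12) (13,12) (12,13)]
4. After y ≤ 15: [(12,12) (13,12) (12,13)]
5. Canonical ring: [(12,12) (13,12) (12,13)]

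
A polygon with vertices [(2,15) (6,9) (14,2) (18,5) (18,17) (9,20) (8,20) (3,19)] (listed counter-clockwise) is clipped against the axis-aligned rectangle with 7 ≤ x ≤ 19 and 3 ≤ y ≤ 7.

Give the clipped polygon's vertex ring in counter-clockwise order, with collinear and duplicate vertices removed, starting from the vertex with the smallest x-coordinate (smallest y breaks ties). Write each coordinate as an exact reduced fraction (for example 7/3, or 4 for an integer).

1. After x ≥ 7: [(7,65/8) (14,2) (18,5) (18,17) (9,20) (8,20) (7,99/5)]
2. After x ≤ 19: [(7,65/8) (14,2) (18,5) (18,17) (9,20) (8,20) (7,99/5)]
3. After y ≥ 3: [(7,65/8) (90/7,3) (46/3,3) (18,5) (18,17) (9,20) (8,20) (7,99/5)]
4. After y ≤ 7: [(58/7,7) (90/7,3) (46/3,3) (18,5) (18,7)]
5. Canonical ring: [(58/7,7) (90/7,3) (46/3,3) (18,5) (18,7)]

Clipped polygon: [(58/7,7) (90/7,3) (46/3,3) (18,5) (18,7)]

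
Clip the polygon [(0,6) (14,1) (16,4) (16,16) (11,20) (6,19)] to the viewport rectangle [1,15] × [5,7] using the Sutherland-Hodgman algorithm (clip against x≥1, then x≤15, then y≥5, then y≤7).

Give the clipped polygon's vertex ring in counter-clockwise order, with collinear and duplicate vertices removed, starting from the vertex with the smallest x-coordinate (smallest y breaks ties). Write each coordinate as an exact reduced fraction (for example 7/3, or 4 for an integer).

Clipped polygon: [(1,79/14) (14/5,5) (15,5) (15,7) (1,7)]

1. After x ≥ 1: [(1,49/6) (1,79/14) (14,1) (16,4) (16,16) (11,20) (6,19)]
2. After x ≤ 15: [(1,49/6) (1,79/14) (14,1) (15,5/2) (15,84/5) (11,20) (6,19)]
3. After y ≥ 5: [(1,49/6) (1,79/14) (14/5,5) (15,5) (15,84/5) (11,20) (6,19)]
4. After y ≤ 7: [(1,7) (1,79/14) (14/5,5) (15,5) (15,7)]
5. Canonical ring: [(1,79/14) (14/5,5) (15,5) (15,7) (1,7)]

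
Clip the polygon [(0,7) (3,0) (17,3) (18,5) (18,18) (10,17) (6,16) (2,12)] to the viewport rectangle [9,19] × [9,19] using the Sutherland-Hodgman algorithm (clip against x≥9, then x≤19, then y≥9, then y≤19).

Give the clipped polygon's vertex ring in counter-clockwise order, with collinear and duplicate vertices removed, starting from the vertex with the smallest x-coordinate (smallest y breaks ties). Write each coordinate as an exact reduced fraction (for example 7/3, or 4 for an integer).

Clipped polygon: [(9,9) (18,9) (18,18) (10,17) (9,67/4)]

1. After x ≥ 9: [(9,9/7) (17,3) (18,5) (18,18) (10,17) (9,67/4)]
2. After x ≤ 19: [(9,9/7) (17,3) (18,5) (18,18) (10,17) (9,67/4)]
3. After y ≥ 9: [(9,9) (18,9) (18,18) (10,17) (9,67/4)]
4. After y ≤ 19: [(9,9) (18,9) (18,18) (10,17) (9,67/4)]
5. Canonical ring: [(9,9) (18,9) (18,18) (10,17) (9,67/4)]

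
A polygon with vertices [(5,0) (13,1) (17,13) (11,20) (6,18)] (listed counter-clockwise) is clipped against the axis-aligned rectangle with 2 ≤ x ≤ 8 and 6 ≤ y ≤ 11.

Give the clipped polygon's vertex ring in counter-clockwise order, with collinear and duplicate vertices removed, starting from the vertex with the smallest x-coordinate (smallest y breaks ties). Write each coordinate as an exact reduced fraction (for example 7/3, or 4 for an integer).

1. After x ≥ 2: [(5,0) (13,1) (17,13) (11,20) (6,18)]
2. After x ≤ 8: [(5,0) (8,3/8) (8,94/5) (6,18)]
3. After y ≥ 6: [(16/3,6) (8,6) (8,94/5) (6,18)]
4. After y ≤ 11: [(101/18,11) (16/3,6) (8,6) (8,11)]
5. Canonical ring: [(16/3,6) (8,6) (8,11) (101/18,11)]

Clipped polygon: [(16/3,6) (8,6) (8,11) (101/18,11)]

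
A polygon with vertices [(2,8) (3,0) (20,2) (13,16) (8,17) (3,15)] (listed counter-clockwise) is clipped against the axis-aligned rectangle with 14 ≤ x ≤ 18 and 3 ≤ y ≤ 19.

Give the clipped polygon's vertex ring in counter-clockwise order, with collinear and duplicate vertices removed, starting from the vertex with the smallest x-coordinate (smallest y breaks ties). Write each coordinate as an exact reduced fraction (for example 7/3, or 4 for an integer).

Clipped polygon: [(14,3) (18,3) (18,6) (14,14)]

1. After x ≥ 14: [(14,22/17) (20,2) (14,14)]
2. After x ≤ 18: [(14,22/17) (18,30/17) (18,6) (14,14)]
3. After y ≥ 3: [(14,3) (18,3) (18,6) (14,14)]
4. After y ≤ 19: [(14,3) (18,3) (18,6) (14,14)]
5. Canonical ring: [(14,3) (18,3) (18,6) (14,14)]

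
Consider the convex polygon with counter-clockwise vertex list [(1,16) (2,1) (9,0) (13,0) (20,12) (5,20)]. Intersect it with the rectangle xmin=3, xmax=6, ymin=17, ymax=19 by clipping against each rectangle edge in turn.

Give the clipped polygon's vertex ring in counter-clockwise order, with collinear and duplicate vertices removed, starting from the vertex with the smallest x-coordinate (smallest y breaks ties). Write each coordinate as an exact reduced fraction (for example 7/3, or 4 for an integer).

1. After x ≥ 3: [(3,18) (3,6/7) (9,0) (13,0) (20,12) (5,20)]
2. After x ≤ 6: [(3,18) (3,6/7) (6,3/7) (6,292/15) (5,20)]
3. After y ≥ 17: [(3,18) (3,17) (6,17) (6,292/15) (5,20)]
4. After y ≤ 19: [(4,19) (3,18) (3,17) (6,17) (6,19)]
5. Canonical ring: [(3,17) (6,17) (6,19) (4,19) (3,18)]

Clipped polygon: [(3,17) (6,17) (6,19) (4,19) (3,18)]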